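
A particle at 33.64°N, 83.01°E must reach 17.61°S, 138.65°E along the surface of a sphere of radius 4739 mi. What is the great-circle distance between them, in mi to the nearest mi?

6098 mi

Let φ₁ = 0.5871 rad, φ₂ = -0.3074 rad, and Δλ = 0.9711 rad.
cos c = sin φ₁ sin φ₂ + cos φ₁ cos φ₂ cos Δλ = (0.5540)(-0.3025) + (0.8325)(0.9531)(0.5644) = 0.28026,
so c = arccos(0.28026) = 1.28673 rad.
Distance = R·c = 4739 × 1.2867 ≈ 6098 mi.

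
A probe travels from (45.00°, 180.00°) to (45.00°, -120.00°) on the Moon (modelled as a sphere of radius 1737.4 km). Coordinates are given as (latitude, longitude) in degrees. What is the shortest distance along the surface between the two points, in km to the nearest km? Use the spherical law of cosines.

1256 km

With latitudes φ₁ = 45.000°, φ₂ = 45.000° and longitude difference Δλ = 60.000°:
cos c = sin φ₁ sin φ₂ + cos φ₁ cos φ₂ cos Δλ = (0.7071)(0.7071) + (0.7071)(0.7071)(0.5000) = 0.75000,
so c = arccos(0.75000) = 0.72273 rad.
Distance = R·c = 1737.4 × 0.7227 ≈ 1256 km.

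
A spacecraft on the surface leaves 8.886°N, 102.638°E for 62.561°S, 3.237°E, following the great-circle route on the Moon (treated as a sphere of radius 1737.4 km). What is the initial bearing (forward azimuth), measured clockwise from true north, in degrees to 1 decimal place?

Δλ = -99.401° = -1.7349 rad.
y = sin Δλ · cos φ₂ = (-0.9866)(0.4608) = -0.4546
x = cos φ₁ sin φ₂ − sin φ₁ cos φ₂ cos Δλ = (0.9880)(-0.8875) − (0.1545)(0.4608)(-0.1633) = -0.8652
θ = atan2(y, x) = -152.28°; adding 360° gives 207.7°.

207.7°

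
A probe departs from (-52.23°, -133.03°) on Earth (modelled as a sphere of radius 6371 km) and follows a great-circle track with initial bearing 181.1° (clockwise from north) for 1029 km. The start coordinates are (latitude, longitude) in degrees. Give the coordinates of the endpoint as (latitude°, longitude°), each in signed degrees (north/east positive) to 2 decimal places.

-61.48°, -133.40°

Angular distance δ = d/R = 1029/6371 = 0.16151 rad; initial bearing θ = 3.1608 rad.
sin φ₂ = sin φ₁ cos δ + cos φ₁ sin δ cos θ = (-0.7905)(0.9870) + (0.6125)(0.1608)(-0.9998) = -0.8787, so φ₂ = -61.48°.
Δλ = atan2(sin θ sin δ cos φ₁, cos δ − sin φ₁ sin φ₂) = atan2(-0.0019, 0.2924) = -0.370°.
λ₂ = -133.030° − 0.370° = -133.40°.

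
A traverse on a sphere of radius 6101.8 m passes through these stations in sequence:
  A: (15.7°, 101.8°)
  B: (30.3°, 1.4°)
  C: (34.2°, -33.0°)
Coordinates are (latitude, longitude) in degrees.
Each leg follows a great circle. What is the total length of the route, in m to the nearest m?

12778 m

Leg A→B: central angle 1.5843 rad, distance 9667.2 m.
Leg B→C: central angle 0.5099 rad, distance 3111.2 m.
Total: 9667.2 + 3111.2 ≈ 12778 m.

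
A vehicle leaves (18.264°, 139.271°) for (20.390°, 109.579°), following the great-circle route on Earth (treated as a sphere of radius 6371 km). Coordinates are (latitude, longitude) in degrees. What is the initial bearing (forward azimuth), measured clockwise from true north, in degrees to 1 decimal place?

With φ₁ = 0.3188, φ₂ = 0.3559, Δλ = -0.5182 rad, the forward-azimuth formula gives
θ = atan2( sin Δλ cos φ₂ , cos φ₁ sin φ₂ − sin φ₁ cos φ₂ cos Δλ ) = atan2(-0.4643, 0.0757) = -80.74°.
Adding 360° brings this into [0°, 360°): 279.3°.

279.3°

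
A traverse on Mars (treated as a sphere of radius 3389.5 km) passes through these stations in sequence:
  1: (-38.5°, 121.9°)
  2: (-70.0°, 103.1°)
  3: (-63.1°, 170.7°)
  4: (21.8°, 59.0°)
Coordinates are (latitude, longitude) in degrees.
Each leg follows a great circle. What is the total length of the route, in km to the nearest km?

10553 km

Leg 1→2: central angle 0.5765 rad, distance 1954.1 km.
Leg 2→3: central angle 0.4579 rad, distance 1552.1 km.
Leg 3→4: central angle 2.0789 rad, distance 7046.4 km.
Total: 1954.1 + 1552.1 + 7046.4 ≈ 10553 km.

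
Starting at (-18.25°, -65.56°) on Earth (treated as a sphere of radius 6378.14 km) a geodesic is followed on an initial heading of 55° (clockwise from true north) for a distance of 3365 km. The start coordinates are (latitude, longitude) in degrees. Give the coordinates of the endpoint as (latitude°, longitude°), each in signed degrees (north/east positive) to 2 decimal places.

Angular distance δ = d/R = 3365/6378.14 = 0.52758 rad; initial bearing θ = 0.9599 rad.
sin φ₂ = sin φ₁ cos δ + cos φ₁ sin δ cos θ = (-0.3132)(0.8640) + (0.9497)(0.5034)(0.5736) = 0.0037, so φ₂ = 0.21°.
Δλ = atan2(sin θ sin δ cos φ₁, cos δ − sin φ₁ sin φ₂) = atan2(0.3917, 0.8652) = 24.356°.
λ₂ = -65.560° + 24.356° = -41.20°.

0.21°, -41.20°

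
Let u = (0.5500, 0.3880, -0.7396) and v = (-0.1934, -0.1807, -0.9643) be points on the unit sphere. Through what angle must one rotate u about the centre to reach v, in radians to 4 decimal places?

u·v = 0.5367; |u| = 1.0000, |v| = 1.0000.
cos θ = (u·v)/(|u||v|) = 0.5367, so θ = 1.0043 rad.

1.0043 rad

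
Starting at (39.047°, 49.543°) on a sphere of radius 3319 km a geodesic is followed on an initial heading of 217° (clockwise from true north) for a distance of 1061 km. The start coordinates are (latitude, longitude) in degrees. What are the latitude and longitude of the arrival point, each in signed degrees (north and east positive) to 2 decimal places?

23.77°, 37.62°

Angular distance δ = d/R = 1061/3319 = 0.31967 rad; initial bearing θ = 3.7874 rad.
sin φ₂ = sin φ₁ cos δ + cos φ₁ sin δ cos θ = (0.6300)(0.9493) + (0.7766)(0.3143)(-0.7986) = 0.4031, so φ₂ = 23.77°.
Δλ = atan2(sin θ sin δ cos φ₁, cos δ − sin φ₁ sin φ₂) = atan2(-0.1469, 0.6954) = -11.927°.
λ₂ = 49.543° − 11.927° = 37.62°.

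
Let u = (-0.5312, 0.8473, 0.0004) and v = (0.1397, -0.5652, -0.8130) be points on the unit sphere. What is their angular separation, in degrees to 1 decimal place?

u·v = -0.5534; |u| = 1.0000, |v| = 1.0000.
cos θ = (u·v)/(|u||v|) = -0.5534, so θ = 123.6°.

123.6°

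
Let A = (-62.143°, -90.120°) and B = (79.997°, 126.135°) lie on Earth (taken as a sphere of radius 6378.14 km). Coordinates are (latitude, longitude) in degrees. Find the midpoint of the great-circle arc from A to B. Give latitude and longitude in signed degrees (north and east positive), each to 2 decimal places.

16.36°, -107.55°

Central angle δ = 2.7822 rad. Interpolating on the sphere with fraction f = 0.5:
P = [sin((1−f)δ)·A + sin(fδ)·B] / sin δ = 2.7979·A + 2.7979·B in Cartesian coordinates,
giving P = (-0.2893, -0.9148, 0.2817), i.e. latitude 16.36°, longitude -107.55°.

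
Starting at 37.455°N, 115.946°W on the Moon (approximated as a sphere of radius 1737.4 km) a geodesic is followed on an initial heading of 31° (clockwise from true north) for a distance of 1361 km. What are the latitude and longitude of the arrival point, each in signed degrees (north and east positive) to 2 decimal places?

65.65°, -54.12°

Angular distance δ = d/R = 1361/1737.4 = 0.78335 rad; initial bearing θ = 0.5411 rad.
sin φ₂ = sin φ₁ cos δ + cos φ₁ sin δ cos θ = (0.6081)(0.7086) + (0.7938)(0.7057)(0.8572) = 0.9111, so φ₂ = 65.65°.
Δλ = atan2(sin θ sin δ cos φ₁, cos δ − sin φ₁ sin φ₂) = atan2(0.2885, 0.1545) = 61.831°.
λ₂ = -115.946° + 61.831° = -54.12°.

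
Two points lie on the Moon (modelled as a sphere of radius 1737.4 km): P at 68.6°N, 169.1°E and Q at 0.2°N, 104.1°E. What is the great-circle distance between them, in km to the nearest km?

2454 km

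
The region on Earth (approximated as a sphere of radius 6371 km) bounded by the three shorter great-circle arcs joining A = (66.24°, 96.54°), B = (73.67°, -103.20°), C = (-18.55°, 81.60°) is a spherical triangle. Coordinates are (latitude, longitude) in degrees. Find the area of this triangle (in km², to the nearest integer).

Side lengths (central angles): a = 2.1784, b = 1.4928, c = 0.6893 rad; semiperimeter s = 2.1803.
By l'Huilier's theorem, tan(E/4) = √[tan(s/2) tan((s−a)/2) tan((s−b)/2) tan((s−c)/2)], giving spherical excess E = 0.0968 rad.
Area = E·R² = 0.0968 × (6371)² ≈ 3927831 km².

3927831 km²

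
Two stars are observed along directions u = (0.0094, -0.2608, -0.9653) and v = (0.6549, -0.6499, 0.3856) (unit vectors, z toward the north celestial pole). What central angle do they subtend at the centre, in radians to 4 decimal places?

u·v = -0.1966; |u| = 1.0000, |v| = 1.0000.
cos θ = (u·v)/(|u||v|) = -0.1966, so θ = 1.7687 rad.

1.7687 rad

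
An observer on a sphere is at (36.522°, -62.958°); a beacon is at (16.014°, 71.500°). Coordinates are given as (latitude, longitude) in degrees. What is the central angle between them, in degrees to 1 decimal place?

In radians: φ₁ = 0.6374, φ₂ = 0.2795, Δλ = 134.458° = 2.3467 rad.
cos c = sin φ₁ sin φ₂ + cos φ₁ cos φ₂ cos Δλ = (0.5951)(0.2759) + (0.8036)(0.9612)(-0.7004) = -0.37683,
so c = arccos(-0.37683) = 1.95717 rad.
So the angular separation is 112.1°.

112.1°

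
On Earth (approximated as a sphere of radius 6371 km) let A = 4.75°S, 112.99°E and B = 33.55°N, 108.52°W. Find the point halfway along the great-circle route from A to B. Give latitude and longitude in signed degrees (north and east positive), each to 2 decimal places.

Central angle δ = 2.3019 rad. Interpolating on the sphere with fraction f = 0.5:
P = [sin((1−f)δ)·A + sin(fδ)·B] / sin δ = 1.2267·A + 1.2267·B in Cartesian coordinates,
giving P = (-0.8022, 0.1560, 0.5764), i.e. latitude 35.19°, longitude 169.00°.

35.19°, 169.00°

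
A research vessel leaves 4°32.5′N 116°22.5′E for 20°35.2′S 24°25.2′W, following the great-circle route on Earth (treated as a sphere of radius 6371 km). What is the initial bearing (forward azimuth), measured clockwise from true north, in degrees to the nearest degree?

244°

With φ₁ = 0.0793, φ₂ = -0.3593, Δλ = -2.4573 rad, the forward-azimuth formula gives
θ = atan2( sin Δλ cos φ₂ , cos φ₁ sin φ₂ − sin φ₁ cos φ₂ cos Δλ ) = atan2(-0.5917, -0.2931) = -116.35°.
Adding 360° brings this into [0°, 360°): 244°.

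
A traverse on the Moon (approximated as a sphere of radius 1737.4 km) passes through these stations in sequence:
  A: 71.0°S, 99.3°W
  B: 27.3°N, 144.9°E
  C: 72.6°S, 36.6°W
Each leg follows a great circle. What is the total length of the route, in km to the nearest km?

Leg A→B: central angle 2.1647 rad, distance 3760.9 km.
Leg B→C: central angle 2.3508 rad, distance 4084.3 km.
Total: 3760.9 + 4084.3 ≈ 7845 km.

7845 km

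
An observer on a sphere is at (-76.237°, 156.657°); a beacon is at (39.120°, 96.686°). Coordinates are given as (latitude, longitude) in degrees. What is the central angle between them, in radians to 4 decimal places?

2.1182 rad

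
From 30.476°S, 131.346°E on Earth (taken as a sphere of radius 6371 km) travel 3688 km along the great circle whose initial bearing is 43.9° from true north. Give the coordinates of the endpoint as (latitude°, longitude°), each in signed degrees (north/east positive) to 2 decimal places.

Angular distance δ = d/R = 3688/6371 = 0.57887 rad; initial bearing θ = 0.7662 rad.
sin φ₂ = sin φ₁ cos δ + cos φ₁ sin δ cos θ = (-0.5072)(0.8371) + (0.8618)(0.5471)(0.7206) = -0.0848, so φ₂ = -4.87°.
Δλ = atan2(sin θ sin δ cos φ₁, cos δ − sin φ₁ sin φ₂) = atan2(0.3269, 0.7941) = 22.378°.
λ₂ = 131.346° + 22.378° = 153.72°.

-4.87°, 153.72°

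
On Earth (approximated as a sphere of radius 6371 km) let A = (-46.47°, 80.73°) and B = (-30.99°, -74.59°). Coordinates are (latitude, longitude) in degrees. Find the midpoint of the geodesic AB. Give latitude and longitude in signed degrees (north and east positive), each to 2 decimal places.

-73.42°, -23.42°

Central angle δ = 1.7347 rad. Interpolating on the sphere with fraction f = 0.5:
P = [sin((1−f)δ)·A + sin(fδ)·B] / sin δ = 0.7730·A + 0.7730·B in Cartesian coordinates,
giving P = (0.2618, -0.1134, -0.9584), i.e. latitude -73.42°, longitude -23.42°.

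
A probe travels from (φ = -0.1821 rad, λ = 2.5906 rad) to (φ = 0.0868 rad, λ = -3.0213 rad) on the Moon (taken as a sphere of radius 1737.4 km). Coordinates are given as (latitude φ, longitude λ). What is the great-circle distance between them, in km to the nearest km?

1252 km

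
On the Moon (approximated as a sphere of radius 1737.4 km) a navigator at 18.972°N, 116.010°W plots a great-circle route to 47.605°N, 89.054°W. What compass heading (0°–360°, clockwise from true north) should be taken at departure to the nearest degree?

31°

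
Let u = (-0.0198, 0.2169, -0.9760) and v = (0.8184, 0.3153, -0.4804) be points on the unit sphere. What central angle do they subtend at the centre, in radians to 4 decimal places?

u·v = 0.5211; |u| = 1.0000, |v| = 1.0000.
cos θ = (u·v)/(|u||v|) = 0.5211, so θ = 1.0227 rad.

1.0227 rad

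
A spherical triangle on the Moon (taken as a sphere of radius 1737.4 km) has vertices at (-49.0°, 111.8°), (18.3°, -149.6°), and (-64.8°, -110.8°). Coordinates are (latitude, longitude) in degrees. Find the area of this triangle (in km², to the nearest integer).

3628651 km²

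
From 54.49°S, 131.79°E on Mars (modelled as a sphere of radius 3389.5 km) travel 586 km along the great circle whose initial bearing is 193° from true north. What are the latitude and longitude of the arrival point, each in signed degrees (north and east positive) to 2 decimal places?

Angular distance δ = d/R = 586/3389.5 = 0.17289 rad; initial bearing θ = 3.3685 rad.
sin φ₂ = sin φ₁ cos δ + cos φ₁ sin δ cos θ = (-0.8140)(0.9851) + (0.5808)(0.1720)(-0.9744) = -0.8992, so φ₂ = -64.06°.
Δλ = atan2(sin θ sin δ cos φ₁, cos δ − sin φ₁ sin φ₂) = atan2(-0.0225, 0.2531) = -5.075°.
λ₂ = 131.790° − 5.075° = 126.71°.

-64.06°, 126.71°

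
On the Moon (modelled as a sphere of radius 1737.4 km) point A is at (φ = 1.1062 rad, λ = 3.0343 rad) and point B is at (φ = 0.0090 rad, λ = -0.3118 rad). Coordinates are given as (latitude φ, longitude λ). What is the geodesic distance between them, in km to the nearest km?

Let φ₁ = 1.1062 rad, φ₂ = 0.0090 rad, and Δλ = 2.9371 rad.
cos c = sin φ₁ sin φ₂ + cos φ₁ cos φ₂ cos Δλ = (0.8940)(0.0090) + (0.4481)(1.0000)(-0.9792) = -0.43066,
so c = arccos(-0.43066) = 2.01602 rad.
Distance = R·c = 1737.4 × 2.0160 ≈ 3503 km.

3503 km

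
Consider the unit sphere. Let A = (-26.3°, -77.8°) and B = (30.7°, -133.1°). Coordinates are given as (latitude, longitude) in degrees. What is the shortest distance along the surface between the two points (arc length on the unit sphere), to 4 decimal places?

Let φ₁ = -0.4590 rad, φ₂ = 0.5358 rad, and Δλ = -0.9652 rad.
cos c = sin φ₁ sin φ₂ + cos φ₁ cos φ₂ cos Δλ = (-0.4431)(0.5105) + (0.8965)(0.8599)(0.5693) = 0.21262,
so c = arccos(0.21262) = 1.35654 rad.
On the unit sphere the arc length equals the central angle: 1.3565.

1.3565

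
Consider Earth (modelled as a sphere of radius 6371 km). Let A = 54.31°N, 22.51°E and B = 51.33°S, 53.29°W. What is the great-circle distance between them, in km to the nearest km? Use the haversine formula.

13677 km

With latitudes φ₁ = 54.310°, φ₂ = -51.330° and longitude difference Δλ = -75.800°:
Haversine: a = sin²(Δφ/2) + cos φ₁ cos φ₂ sin²(Δλ/2) = 0.6348 + (0.5834)(0.6248)(0.3773) = 0.77235.
Central angle c = 2·arcsin(√a) = 2.14683 rad.
Distance = R·c = 6371 × 2.1468 ≈ 13677 km.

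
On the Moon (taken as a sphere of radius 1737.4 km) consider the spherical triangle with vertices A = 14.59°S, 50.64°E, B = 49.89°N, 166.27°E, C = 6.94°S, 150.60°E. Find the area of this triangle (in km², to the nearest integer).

4104513 km²

Side lengths (central angles): a = 1.0200, b = 1.7069, c = 2.0514 rad; semiperimeter s = 2.3892.
By l'Huilier's theorem, tan(E/4) = √[tan(s/2) tan((s−a)/2) tan((s−b)/2) tan((s−c)/2)], giving spherical excess E = 1.3598 rad.
Area = E·R² = 1.3598 × (1737.4)² ≈ 4104513 km².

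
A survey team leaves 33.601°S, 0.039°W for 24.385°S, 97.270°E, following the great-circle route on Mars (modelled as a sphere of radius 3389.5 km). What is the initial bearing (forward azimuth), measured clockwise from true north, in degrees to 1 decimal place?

Δλ = 97.309° = 1.6984 rad.
y = sin Δλ · cos φ₂ = (0.9919)(0.9108) = 0.9034
x = cos φ₁ sin φ₂ − sin φ₁ cos φ₂ cos Δλ = (0.8329)(-0.4129) − (-0.5534)(0.9108)(-0.1272) = -0.4080
θ = atan2(y, x) = 114.31°, so the bearing is 114.3°.

114.3°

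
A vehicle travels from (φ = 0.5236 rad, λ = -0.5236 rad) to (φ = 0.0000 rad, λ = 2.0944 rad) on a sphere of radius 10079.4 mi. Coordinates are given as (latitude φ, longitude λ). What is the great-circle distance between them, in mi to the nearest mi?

24381 mi

With latitudes φ₁ = 30.000°, φ₂ = 0.000° and longitude difference Δλ = 150.000°:
Haversine: a = sin²(Δφ/2) + cos φ₁ cos φ₂ sin²(Δλ/2) = 0.0670 + (0.8660)(1.0000)(0.9330) = 0.87500.
Central angle c = 2·arcsin(√a) = 2.41886 rad.
Distance = R·c = 10079.4 × 2.4189 ≈ 24381 mi.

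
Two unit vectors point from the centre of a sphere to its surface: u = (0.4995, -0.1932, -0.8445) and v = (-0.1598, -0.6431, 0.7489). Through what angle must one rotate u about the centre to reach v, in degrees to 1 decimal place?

126.0°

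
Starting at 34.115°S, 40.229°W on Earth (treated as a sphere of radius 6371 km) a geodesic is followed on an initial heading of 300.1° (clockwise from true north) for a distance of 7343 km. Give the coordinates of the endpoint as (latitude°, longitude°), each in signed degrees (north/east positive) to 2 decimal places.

Angular distance δ = d/R = 7343/6371 = 1.15257 rad; initial bearing θ = 5.2377 rad.
sin φ₂ = sin φ₁ cos δ + cos φ₁ sin δ cos θ = (-0.5609)(0.4061) + (0.8279)(0.9138)(0.5015) = 0.1516, so φ₂ = 8.72°.
Δλ = atan2(sin θ sin δ cos φ₁, cos δ − sin φ₁ sin φ₂) = atan2(-0.6545, 0.4912) = -53.114°.
λ₂ = -40.229° − 53.114° = -93.34°.

8.72°, -93.34°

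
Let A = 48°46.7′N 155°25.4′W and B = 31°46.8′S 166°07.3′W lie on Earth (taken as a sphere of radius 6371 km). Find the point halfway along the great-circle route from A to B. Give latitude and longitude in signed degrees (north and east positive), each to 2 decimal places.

Central angle δ = 1.4159 rad. Interpolating on the sphere with fraction f = 0.5:
P = [sin((1−f)δ)·A + sin(fδ)·B] / sin δ = 0.6581·A + 0.6581·B in Cartesian coordinates,
giving P = (-0.9376, -0.3146, 0.1484), i.e. latitude 8.54°, longitude -161.45°.

8.54°, -161.45°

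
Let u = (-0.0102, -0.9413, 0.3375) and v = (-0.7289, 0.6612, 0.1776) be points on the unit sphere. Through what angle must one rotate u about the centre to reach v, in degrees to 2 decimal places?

123.71°

u·v = -0.5550; |u| = 1.0000, |v| = 1.0000.
cos θ = (u·v)/(|u||v|) = -0.5550, so θ = 123.71°.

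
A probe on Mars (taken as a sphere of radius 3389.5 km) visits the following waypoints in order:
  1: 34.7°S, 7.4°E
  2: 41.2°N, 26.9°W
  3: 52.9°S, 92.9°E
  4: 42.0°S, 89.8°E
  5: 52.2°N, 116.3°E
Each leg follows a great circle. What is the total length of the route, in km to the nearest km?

19457 km

Leg 1→2: central angle 1.4343 rad, distance 4861.7 km.
Leg 2→3: central angle 2.4202 rad, distance 8203.4 km.
Leg 3→4: central angle 0.1937 rad, distance 656.5 km.
Leg 4→5: central angle 1.6922 rad, distance 5735.7 km.
Total: 4861.7 + 8203.4 + 656.5 + 5735.7 ≈ 19457 km.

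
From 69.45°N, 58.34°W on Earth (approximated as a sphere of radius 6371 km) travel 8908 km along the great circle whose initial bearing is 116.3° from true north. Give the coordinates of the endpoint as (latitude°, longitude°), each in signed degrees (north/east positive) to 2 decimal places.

0.43°, 3.69°

Angular distance δ = d/R = 8908/6371 = 1.39821 rad; initial bearing θ = 2.0298 rad.
sin φ₂ = sin φ₁ cos δ + cos φ₁ sin δ cos θ = (0.9364)(0.1717) + (0.3510)(0.9851)(-0.4431) = 0.0076, so φ₂ = 0.43°.
Δλ = atan2(sin θ sin δ cos φ₁, cos δ − sin φ₁ sin φ₂) = atan2(0.3100, 0.1646) = 62.030°.
λ₂ = -58.340° + 62.030° = 3.69°.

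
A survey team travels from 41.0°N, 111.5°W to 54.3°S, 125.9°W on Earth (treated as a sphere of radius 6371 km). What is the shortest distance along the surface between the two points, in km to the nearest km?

In radians: φ₁ = 0.7156, φ₂ = -0.9477, Δλ = -14.400° = -0.2513 rad.
Haversine: a = sin²(Δφ/2) + cos φ₁ cos φ₂ sin²(Δλ/2) = 0.5462 + (0.7547)(0.5835)(0.0157) = 0.55310.
Central angle c = 2·arcsin(√a) = 1.67720 rad.
Distance = R·c = 6371 × 1.6772 ≈ 10685 km.

10685 km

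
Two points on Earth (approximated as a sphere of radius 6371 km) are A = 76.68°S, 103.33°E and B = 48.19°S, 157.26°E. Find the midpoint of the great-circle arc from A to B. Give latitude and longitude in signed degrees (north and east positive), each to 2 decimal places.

-64.39°, 144.19°

The central angle between A and B is δ = 0.6168 rad.
With f = 0.5, the slerp weights are sin((1−f)δ)/sin δ = 0.5248 and sin(fδ)/sin δ = 0.5248.
Weighted sum of the unit vectors: (0.5248)·(-0.0531,0.2242,-0.9731) + (0.5248)·(-0.6148,0.2577,-0.7454) = (-0.3505, 0.2529, -0.9018).
Converting back: φ = atan2(z, √(x²+y²)) = -64.39°, λ = atan2(y, x) = 144.19°.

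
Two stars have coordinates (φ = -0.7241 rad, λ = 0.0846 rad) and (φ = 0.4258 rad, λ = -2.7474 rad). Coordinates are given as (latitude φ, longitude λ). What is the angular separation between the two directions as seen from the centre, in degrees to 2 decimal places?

157.43°

With latitudes φ₁ = -41.488°, φ₂ = 24.397° and longitude difference Δλ = -162.262°:
Haversine: a = sin²(Δφ/2) + cos φ₁ cos φ₂ sin²(Δλ/2) = 0.2957 + (0.7491)(0.9107)(0.9762) = 0.96170.
Central angle c = 2·arcsin(√a) = 2.74765 rad.
So the angular separation is 157.43°.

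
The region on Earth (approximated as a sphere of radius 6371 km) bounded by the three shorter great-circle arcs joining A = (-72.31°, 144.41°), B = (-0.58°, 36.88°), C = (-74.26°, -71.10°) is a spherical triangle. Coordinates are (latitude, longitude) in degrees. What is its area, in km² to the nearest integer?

Side lengths (central angles): a = 1.6449, b = 0.5550, c = 1.6528 rad; semiperimeter s = 1.9263.
By l'Huilier's theorem, tan(E/4) = √[tan(s/2) tan((s−a)/2) tan((s−b)/2) tan((s−c)/2)], giving spherical excess E = 0.6012 rad.
Area = E·R² = 0.6012 × (6371)² ≈ 24404027 km².

24404027 km²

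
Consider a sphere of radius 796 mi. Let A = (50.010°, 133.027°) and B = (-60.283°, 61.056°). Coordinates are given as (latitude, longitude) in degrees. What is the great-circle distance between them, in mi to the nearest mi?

1730 mi

In radians: φ₁ = 0.8728, φ₂ = -1.0521, Δλ = -71.971° = -1.2561 rad.
cos c = sin φ₁ sin φ₂ + cos φ₁ cos φ₂ cos Δλ = (0.7662)(-0.8685) + (0.6427)(0.4957)(0.3095) = -0.56680,
so c = arccos(-0.56680) = 2.17341 rad.
Distance = R·c = 796 × 2.1734 ≈ 1730 mi.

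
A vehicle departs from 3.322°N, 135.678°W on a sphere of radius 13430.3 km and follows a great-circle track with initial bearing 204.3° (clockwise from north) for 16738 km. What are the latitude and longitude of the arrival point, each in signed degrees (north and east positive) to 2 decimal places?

-57.55°, 177.69°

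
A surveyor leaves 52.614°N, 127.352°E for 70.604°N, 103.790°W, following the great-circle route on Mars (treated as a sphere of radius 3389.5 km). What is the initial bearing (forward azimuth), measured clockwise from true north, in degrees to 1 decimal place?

19.3°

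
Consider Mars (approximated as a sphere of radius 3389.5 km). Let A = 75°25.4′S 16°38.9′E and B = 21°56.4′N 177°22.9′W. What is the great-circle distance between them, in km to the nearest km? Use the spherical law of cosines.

7455 km

With latitudes φ₁ = -75.423°, φ₂ = 21.940° and longitude difference Δλ = 165.970°:
cos c = sin φ₁ sin φ₂ + cos φ₁ cos φ₂ cos Δλ = (-0.9678)(0.3736) + (0.2517)(0.9276)(-0.9702) = -0.58809,
so c = arccos(-0.58809) = 2.19949 rad.
Distance = R·c = 3389.5 × 2.1995 ≈ 7455 km.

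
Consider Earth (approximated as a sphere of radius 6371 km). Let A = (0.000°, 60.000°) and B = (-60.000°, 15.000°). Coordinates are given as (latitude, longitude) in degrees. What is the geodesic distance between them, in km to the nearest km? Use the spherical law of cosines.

7705 km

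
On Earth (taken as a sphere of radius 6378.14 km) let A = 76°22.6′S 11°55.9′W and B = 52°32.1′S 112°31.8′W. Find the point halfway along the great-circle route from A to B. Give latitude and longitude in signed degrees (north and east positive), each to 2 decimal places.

Central angle δ = 0.7302 rad. Interpolating on the sphere with fraction f = 0.5:
P = [sin((1−f)δ)·A + sin(fδ)·B] / sin δ = 0.5353·A + 0.5353·B in Cartesian coordinates,
giving P = (-0.0014, -0.3268, -0.9451), i.e. latitude -70.92°, longitude -90.25°.

-70.92°, -90.25°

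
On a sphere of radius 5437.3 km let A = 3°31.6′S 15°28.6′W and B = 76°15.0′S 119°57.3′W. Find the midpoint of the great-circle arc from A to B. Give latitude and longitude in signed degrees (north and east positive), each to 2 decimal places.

The central angle between A and B is δ = 1.5704 rad.
With f = 0.5, the slerp weights are sin((1−f)δ)/sin δ = 0.7070 and sin(fδ)/sin δ = 0.7070.
Weighted sum of the unit vectors: (0.7070)·(0.9619,-0.2663,-0.0615) + (0.7070)·(-0.1187,-0.2059,-0.9713) = (0.5961, -0.3339, -0.7302).
Converting back: φ = atan2(z, √(x²+y²)) = -46.90°, λ = atan2(y, x) = -29.25°.

-46.90°, -29.25°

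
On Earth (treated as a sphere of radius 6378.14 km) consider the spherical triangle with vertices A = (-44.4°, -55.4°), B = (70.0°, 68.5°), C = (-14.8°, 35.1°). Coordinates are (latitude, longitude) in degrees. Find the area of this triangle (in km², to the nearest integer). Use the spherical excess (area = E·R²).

Side lengths (central angles): a = 1.5348, b = 1.3972, c = 2.4878 rad; semiperimeter s = 2.7099.
By l'Huilier's theorem, tan(E/4) = √[tan(s/2) tan((s−a)/2) tan((s−b)/2) tan((s−c)/2)], giving spherical excess E = 1.8889 rad.
Area = E·R² = 1.8889 × (6378.14)² ≈ 76843177 km².

76843177 km²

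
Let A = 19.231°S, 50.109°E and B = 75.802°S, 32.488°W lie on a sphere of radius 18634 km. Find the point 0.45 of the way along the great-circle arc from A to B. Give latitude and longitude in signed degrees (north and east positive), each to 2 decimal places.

Central angle δ = 1.2141 rad. Interpolating on the sphere with fraction f = 0.45:
P = [sin((1−f)δ)·A + sin(fδ)·B] / sin δ = 0.6608·A + 0.5545·B in Cartesian coordinates,
giving P = (0.5149, 0.4057, -0.7552), i.e. latitude -49.04°, longitude 38.24°.

-49.04°, 38.24°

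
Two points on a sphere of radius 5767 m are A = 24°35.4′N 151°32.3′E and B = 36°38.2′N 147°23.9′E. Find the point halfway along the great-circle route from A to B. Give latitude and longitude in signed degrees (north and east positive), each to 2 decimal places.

The central angle between A and B is δ = 0.2192 rad.
With f = 0.5, the slerp weights are sin((1−f)δ)/sin δ = 0.5030 and sin(fδ)/sin δ = 0.5030.
Weighted sum of the unit vectors: (0.5030)·(-0.7994,0.4333,0.4161) + (0.5030)·(-0.6760,0.4323,0.5967) = (-0.7422, 0.4355, 0.5095).
Converting back: φ = atan2(z, √(x²+y²)) = 30.63°, λ = atan2(y, x) = 149.60°.

30.63°, 149.60°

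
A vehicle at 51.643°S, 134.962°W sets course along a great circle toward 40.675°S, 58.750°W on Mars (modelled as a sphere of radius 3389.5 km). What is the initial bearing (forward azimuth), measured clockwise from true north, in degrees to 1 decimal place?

109.6°

Δλ = 76.212° = 1.3302 rad.
y = sin Δλ · cos φ₂ = (0.9712)(0.7584) = 0.7366
x = cos φ₁ sin φ₂ − sin φ₁ cos φ₂ cos Δλ = (0.6206)(-0.6518) − (-0.7842)(0.7584)(0.2383) = -0.2627
θ = atan2(y, x) = 109.63°, so the bearing is 109.6°.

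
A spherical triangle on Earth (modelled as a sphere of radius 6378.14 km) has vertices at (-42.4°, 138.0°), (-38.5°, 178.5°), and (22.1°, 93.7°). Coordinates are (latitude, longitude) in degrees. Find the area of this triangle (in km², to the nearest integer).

Side lengths (central angles): a = 1.7401, b = 1.3326, c = 0.5371 rad; semiperimeter s = 1.8049.
By l'Huilier's theorem, tan(E/4) = √[tan(s/2) tan((s−a)/2) tan((s−b)/2) tan((s−c)/2)], giving spherical excess E = 0.3399 rad.
Area = E·R² = 0.3399 × (6378.14)² ≈ 13828631 km².

13828631 km²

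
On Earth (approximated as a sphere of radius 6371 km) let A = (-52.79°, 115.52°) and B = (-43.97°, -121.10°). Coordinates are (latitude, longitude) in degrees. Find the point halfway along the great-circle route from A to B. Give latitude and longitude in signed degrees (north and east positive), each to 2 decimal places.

-66.89°, -173.64°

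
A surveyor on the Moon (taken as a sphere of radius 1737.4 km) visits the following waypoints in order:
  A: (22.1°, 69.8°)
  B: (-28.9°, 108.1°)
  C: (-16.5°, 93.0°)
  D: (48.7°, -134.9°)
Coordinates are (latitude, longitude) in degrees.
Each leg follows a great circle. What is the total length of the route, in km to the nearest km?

6404 km

Leg A→B: central angle 1.0987 rad, distance 1908.9 km.
Leg B→C: central angle 0.3249 rad, distance 564.4 km.
Leg C→D: central angle 2.2622 rad, distance 3930.4 km.
Total: 1908.9 + 564.4 + 3930.4 ≈ 6404 km.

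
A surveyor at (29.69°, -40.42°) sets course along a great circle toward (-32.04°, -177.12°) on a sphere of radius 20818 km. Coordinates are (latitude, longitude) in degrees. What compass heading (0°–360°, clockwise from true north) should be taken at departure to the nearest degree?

255°

With φ₁ = 0.5182, φ₂ = -0.5592, Δλ = -2.3859 rad, the forward-azimuth formula gives
θ = atan2( sin Δλ cos φ₂ , cos φ₁ sin φ₂ − sin φ₁ cos φ₂ cos Δλ ) = atan2(-0.5814, -0.1553) = -104.96°.
Adding 360° brings this into [0°, 360°): 255°.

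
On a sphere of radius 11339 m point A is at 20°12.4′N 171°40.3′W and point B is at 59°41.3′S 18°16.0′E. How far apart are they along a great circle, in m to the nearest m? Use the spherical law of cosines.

With latitudes φ₁ = 20.207°, φ₂ = -59.688° and longitude difference Δλ = -170.062°:
cos c = sin φ₁ sin φ₂ + cos φ₁ cos φ₂ cos Δλ = (0.3454)(-0.8633) + (0.9385)(0.5047)(-0.9850) = -0.76472,
so c = arccos(-0.76472) = 2.44140 rad.
Distance = R·c = 11339 × 2.4414 ≈ 27683 m.

27683 m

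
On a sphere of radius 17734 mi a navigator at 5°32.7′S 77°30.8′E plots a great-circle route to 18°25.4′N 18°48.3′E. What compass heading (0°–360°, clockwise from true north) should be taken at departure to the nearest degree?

294°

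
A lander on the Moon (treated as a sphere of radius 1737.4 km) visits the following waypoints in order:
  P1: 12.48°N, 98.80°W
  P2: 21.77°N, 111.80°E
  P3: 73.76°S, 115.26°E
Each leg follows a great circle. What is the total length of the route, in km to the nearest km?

6975 km

Leg P1→P2: central angle 2.3466 rad, distance 4077.1 km.
Leg P2→P3: central angle 1.6678 rad, distance 2897.6 km.
Total: 4077.1 + 2897.6 ≈ 6975 km.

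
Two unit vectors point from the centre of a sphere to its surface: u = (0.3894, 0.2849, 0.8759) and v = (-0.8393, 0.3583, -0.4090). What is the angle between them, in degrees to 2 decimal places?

125.66°

u·v = -0.5830; |u| = 1.0000, |v| = 1.0000.
cos θ = (u·v)/(|u||v|) = -0.5830, so θ = 125.66°.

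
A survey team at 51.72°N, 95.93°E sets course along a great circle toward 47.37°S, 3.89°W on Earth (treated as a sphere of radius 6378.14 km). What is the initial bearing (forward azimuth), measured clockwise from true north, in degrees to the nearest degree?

241°

Δλ = -99.820° = -1.7422 rad.
y = sin Δλ · cos φ₂ = (-0.9853)(0.6773) = -0.6673
x = cos φ₁ sin φ₂ − sin φ₁ cos φ₂ cos Δλ = (0.6195)(-0.7357) − (0.7850)(0.6773)(-0.1706) = -0.3651
θ = atan2(y, x) = -118.68°; adding 360° gives 241°.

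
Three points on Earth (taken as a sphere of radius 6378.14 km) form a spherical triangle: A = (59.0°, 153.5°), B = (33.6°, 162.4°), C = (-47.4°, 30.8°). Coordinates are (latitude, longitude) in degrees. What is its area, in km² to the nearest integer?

Side lengths (central angles): a = 2.4681, b = 2.5310, c = 0.4552 rad; semiperimeter s = 2.7272.
By l'Huilier's theorem, tan(E/4) = √[tan(s/2) tan((s−a)/2) tan((s−b)/2) tan((s−c)/2)], giving spherical excess E = 1.3903 rad.
Area = E·R² = 1.3903 × (6378.14)² ≈ 56558581 km².

56558581 km²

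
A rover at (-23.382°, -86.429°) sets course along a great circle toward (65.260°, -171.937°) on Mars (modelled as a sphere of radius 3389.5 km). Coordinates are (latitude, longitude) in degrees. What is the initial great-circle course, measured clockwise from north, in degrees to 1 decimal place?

Δλ = -85.508° = -1.4924 rad.
y = sin Δλ · cos φ₂ = (-0.9969)(0.4185) = -0.4172
x = cos φ₁ sin φ₂ − sin φ₁ cos φ₂ cos Δλ = (0.9179)(0.9082) − (-0.3969)(0.4185)(0.0783) = 0.8466
θ = atan2(y, x) = -26.23°; adding 360° gives 333.8°.

333.8°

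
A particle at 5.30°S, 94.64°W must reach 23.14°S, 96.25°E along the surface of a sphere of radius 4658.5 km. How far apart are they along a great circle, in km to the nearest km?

12166 km

In radians: φ₁ = -0.0925, φ₂ = -0.4039, Δλ = -169.110° = -2.9515 rad.
cos c = sin φ₁ sin φ₂ + cos φ₁ cos φ₂ cos Δλ = (-0.0924)(-0.3930) + (0.9957)(0.9195)(-0.9820) = -0.86283,
so c = arccos(-0.86283) = 2.61163 rad.
Distance = R·c = 4658.5 × 2.6116 ≈ 12166 km.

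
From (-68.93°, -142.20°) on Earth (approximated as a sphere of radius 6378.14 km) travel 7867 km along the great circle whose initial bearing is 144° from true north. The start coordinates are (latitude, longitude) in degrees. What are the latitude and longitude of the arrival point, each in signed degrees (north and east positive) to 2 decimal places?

-35.68°, -5.27°

Angular distance δ = d/R = 7867/6378.14 = 1.23343 rad; initial bearing θ = 2.5133 rad.
sin φ₂ = sin φ₁ cos δ + cos φ₁ sin δ cos θ = (-0.9331)(0.3310) + (0.3595)(0.9436)(-0.8090) = -0.5833, so φ₂ = -35.68°.
Δλ = atan2(sin θ sin δ cos φ₁, cos δ − sin φ₁ sin φ₂) = atan2(0.1994, -0.2133) = 136.932°.
λ₂ = -142.200° + 136.932° = -5.27°.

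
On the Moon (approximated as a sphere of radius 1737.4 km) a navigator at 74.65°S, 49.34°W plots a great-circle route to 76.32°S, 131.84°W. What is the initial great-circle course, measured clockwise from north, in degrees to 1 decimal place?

225.9°

Δλ = -82.500° = -1.4399 rad.
y = sin Δλ · cos φ₂ = (-0.9914)(0.2365) = -0.2345
x = cos φ₁ sin φ₂ − sin φ₁ cos φ₂ cos Δλ = (0.2647)(-0.9716) − (-0.9643)(0.2365)(0.1305) = -0.2274
θ = atan2(y, x) = -134.13°; adding 360° gives 225.9°.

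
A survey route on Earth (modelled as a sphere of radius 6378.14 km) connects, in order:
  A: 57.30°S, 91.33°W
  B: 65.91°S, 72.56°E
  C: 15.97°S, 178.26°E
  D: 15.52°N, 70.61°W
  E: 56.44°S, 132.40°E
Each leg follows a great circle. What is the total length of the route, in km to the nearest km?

43126 km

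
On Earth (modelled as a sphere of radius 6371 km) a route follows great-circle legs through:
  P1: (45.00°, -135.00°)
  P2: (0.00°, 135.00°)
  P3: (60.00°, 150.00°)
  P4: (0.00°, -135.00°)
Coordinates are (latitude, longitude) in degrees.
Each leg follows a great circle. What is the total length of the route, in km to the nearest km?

25985 km

Leg P1→P2: central angle 1.5708 rad, distance 10007.5 km.
Leg P2→P3: central angle 1.0668 rad, distance 6796.3 km.
Leg P3→P4: central angle 1.4410 rad, distance 9180.8 km.
Total: 10007.5 + 6796.3 + 9180.8 ≈ 25985 km.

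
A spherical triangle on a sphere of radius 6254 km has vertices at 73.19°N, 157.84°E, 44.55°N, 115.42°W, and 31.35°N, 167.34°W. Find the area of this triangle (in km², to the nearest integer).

11201120 km²

Side lengths (central angles): a = 0.7372, b = 0.7943, c = 0.8186 rad; semiperimeter s = 1.1750.
By l'Huilier's theorem, tan(E/4) = √[tan(s/2) tan((s−a)/2) tan((s−b)/2) tan((s−c)/2)], giving spherical excess E = 0.2864 rad.
Area = E·R² = 0.2864 × (6254)² ≈ 11201120 km².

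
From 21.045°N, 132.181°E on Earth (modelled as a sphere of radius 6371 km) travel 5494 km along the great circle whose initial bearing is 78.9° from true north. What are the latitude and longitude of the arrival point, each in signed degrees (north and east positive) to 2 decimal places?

Angular distance δ = d/R = 5494/6371 = 0.86235 rad; initial bearing θ = 1.3771 rad.
sin φ₂ = sin φ₁ cos δ + cos φ₁ sin δ cos θ = (0.3591)(0.6507) + (0.9333)(0.7594)(0.1925) = 0.3701, so φ₂ = 21.72°.
Δλ = atan2(sin θ sin δ cos φ₁, cos δ − sin φ₁ sin φ₂) = atan2(0.6955, 0.5178) = 53.333°.
λ₂ = 132.181° + 53.333° = 185.51° → -174.49° after wrapping to (−180°, 180°].

21.72°, -174.49°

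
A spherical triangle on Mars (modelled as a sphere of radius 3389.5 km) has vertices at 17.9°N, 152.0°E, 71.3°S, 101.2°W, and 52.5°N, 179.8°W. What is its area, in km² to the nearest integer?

13287374 km²

Side lengths (central angles): a = 2.3644, b = 0.7161, c = 1.9599 rad; semiperimeter s = 2.5202.
By l'Huilier's theorem, tan(E/4) = √[tan(s/2) tan((s−a)/2) tan((s−b)/2) tan((s−c)/2)], giving spherical excess E = 1.1566 rad.
Area = E·R² = 1.1566 × (3389.5)² ≈ 13287374 km².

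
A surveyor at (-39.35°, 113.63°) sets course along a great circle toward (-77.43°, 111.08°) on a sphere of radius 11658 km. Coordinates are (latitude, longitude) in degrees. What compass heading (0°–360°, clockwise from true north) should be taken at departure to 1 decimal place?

180.9°

Δλ = -2.550° = -0.0445 rad.
y = sin Δλ · cos φ₂ = (-0.0445)(0.2176) = -0.0097
x = cos φ₁ sin φ₂ − sin φ₁ cos φ₂ cos Δλ = (0.7733)(-0.9760) − (-0.6341)(0.2176)(0.9990) = -0.6169
θ = atan2(y, x) = -179.10°; adding 360° gives 180.9°.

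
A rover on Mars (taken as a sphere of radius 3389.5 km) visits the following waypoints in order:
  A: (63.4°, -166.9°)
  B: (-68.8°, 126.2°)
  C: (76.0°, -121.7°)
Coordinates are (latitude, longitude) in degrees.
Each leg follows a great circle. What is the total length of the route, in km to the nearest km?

Leg A→B: central angle 2.4498 rad, distance 8303.7 km.
Leg B→C: central angle 2.7863 rad, distance 9444.2 km.
Total: 8303.7 + 9444.2 ≈ 17748 km.

17748 km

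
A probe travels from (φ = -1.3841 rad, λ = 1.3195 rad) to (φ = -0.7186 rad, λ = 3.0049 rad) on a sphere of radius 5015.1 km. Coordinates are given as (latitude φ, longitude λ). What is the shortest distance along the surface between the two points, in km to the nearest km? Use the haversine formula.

4454 km

In radians: φ₁ = -1.3841, φ₂ = -0.7186, Δλ = 96.566° = 1.6854 rad.
Haversine: a = sin²(Δφ/2) + cos φ₁ cos φ₂ sin²(Δλ/2) = 0.1067 + (0.1856)(0.7527)(0.5572) = 0.18454.
Central angle c = 2·arcsin(√a) = 0.88806 rad.
Distance = R·c = 5015.1 × 0.8881 ≈ 4454 km.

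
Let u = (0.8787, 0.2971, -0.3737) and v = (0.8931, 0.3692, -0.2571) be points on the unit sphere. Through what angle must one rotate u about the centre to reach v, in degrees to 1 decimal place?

u·v = 0.9905; |u| = 1.0000, |v| = 1.0000.
cos θ = (u·v)/(|u||v|) = 0.9905, so θ = 7.9°.

7.9°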